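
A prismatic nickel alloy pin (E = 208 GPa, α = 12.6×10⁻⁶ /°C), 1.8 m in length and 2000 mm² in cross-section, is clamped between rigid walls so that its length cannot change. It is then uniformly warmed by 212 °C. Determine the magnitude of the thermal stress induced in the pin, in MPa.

The supports are rigid, so the total axial strain is zero. The restrained thermal strain is ε = αΔT = 12.6×10⁻⁶ × 212 = 2671.2×10⁻⁶.
Hence σ = E·αΔT = 208×10³ × 2671.2×10⁻⁶ = 555.6 MPa, compressive.

σ ≈ 556 MPa (compressive)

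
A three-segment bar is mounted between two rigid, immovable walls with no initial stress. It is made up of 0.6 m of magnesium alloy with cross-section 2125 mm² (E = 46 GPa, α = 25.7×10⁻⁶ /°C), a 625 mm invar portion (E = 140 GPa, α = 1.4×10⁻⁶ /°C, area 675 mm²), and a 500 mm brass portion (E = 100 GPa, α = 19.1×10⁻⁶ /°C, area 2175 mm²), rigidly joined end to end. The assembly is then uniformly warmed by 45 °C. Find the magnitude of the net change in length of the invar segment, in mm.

With the walls removed the bar would change length by δ_free = Σ αᵢΔT Lᵢ = 25.7×10⁻⁶×45×600 + 1.4×10⁻⁶×45×625 + 19.1×10⁻⁶×45×500 = 1.163 mm.
The walls prevent any net length change, so an axial force P (same in every segment) develops. Compatibility: P · Σ Lᵢ/(AᵢEᵢ) = δ_free.
The series flexibility is Σ Lᵢ/(AᵢEᵢ) = 600/(2125×46×10³) + 625/(675×140×10³) + 500/(2175×100×10³) = 1.505×10⁻⁵ mm/N.
So P = 1.163 / 1.505×10⁻⁵ = 77.27 kN, compressive.
For the invar segment, free thermal change = 1.4×10⁻⁶×45×625 = 0.03938 mm and elastic change from P = 77270×625/(675×140×10³) = 0.5111 mm; these oppose, so the net change is 0.472 mm (segment shortens).

|ΔL| ≈ 0.472 mm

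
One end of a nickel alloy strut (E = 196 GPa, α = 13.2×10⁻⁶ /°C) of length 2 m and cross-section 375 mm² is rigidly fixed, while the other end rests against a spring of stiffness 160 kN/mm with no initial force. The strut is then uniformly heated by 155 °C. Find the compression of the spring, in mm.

δ ≈ 0.764 mm

The unrestrained thermal change is αΔT L = 13.2×10⁻⁶ × 155 × 2000 = 4.092 mm.
Let P be the compressive force at the spring. The strut shortens elastically by PL/(AE) and the spring compresses by P/k; together these equal δ_free.
P [ L/(AE) + 1/k ] = δ_free → P [ 2000/(375×196×10³) + 1/(160×10³) ] = 4.092.
P = 4.092 / 3.346×10⁻⁵ = 122300 N.
Spring compression = P/k = 122300/(160×10³) = 0.7643 mm.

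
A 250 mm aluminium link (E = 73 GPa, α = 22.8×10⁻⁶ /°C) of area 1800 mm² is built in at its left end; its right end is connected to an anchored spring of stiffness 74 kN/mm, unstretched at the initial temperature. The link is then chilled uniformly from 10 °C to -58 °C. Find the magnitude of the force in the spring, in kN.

P ≈ 25.1 kN

The unrestrained thermal change is αΔT L = 22.8×10⁻⁶ × 68 × 250 = 0.3876 mm.
Let P be the tensile force in the spring. The link extends elastically by PL/(AE) and the spring stretches by P/k; together these equal δ_free.
So P = δ_free / [L/(AE) + 1/k] = 0.3876 / [ 250/(1800×73×10³) + 1/(74×10³) ].
P = 0.3876 / 1.542×10⁻⁵ = 25140 N.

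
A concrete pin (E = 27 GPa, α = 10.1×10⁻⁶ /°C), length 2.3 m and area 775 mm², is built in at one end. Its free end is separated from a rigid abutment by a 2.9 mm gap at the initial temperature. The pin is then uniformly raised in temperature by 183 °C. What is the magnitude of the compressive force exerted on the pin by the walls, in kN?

P ≈ 12.3 kN

Free thermal elongation = αΔT L = 10.1×10⁻⁶ × 183 × 2300 = 4.251 mm.
After closing the 2.9 mm clearance, 4.251 − 2.9 = 1.351 mm of expansion remains to be suppressed by the wall.
Compatibility: PL/(AE) = 1.351 mm, so σ = P/A = E × (1.351/2300) = 15.86 MPa.
Force on the wall = σA = 15.86 × 775 mm² = 12.29 kN.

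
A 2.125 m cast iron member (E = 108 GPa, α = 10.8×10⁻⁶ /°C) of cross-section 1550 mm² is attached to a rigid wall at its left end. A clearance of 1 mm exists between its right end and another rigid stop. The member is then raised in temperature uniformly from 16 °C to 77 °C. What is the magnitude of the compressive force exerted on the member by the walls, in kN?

Free thermal elongation = αΔT L = 10.8×10⁻⁶ × 61 × 2125 = 1.4 mm.
The gap closes (δ_free > 1 mm) and the wall then resists a further 1.4 − 1 = 0.4 mm of expansion.
That suppressed elongation corresponds to σ = E·Δ/L = 108×10³ × 0.4/2125 = 20.33 MPa.
P = σA = 20.33 × 1550 = 31.51 kN.

P ≈ 31.5 kN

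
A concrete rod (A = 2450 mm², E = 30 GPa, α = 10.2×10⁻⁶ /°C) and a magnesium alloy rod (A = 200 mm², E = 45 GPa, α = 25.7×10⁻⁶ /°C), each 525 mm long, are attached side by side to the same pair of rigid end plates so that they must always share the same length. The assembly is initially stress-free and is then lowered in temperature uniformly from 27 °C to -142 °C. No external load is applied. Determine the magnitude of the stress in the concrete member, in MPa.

σ ≈ 8.57 MPa (compressive)

Both members must finish at the same length. With the larger α, the magnesium alloy tends to over-contract; the plates restrain it, putting the magnesium alloy in tension and the concrete in compression. With no external load the two internal forces are equal and opposite, magnitude P.
Equating the net (thermal + elastic) strains gives |α₁ − α₂|·ΔT = P·[1/(A₁E₁) + 1/(A₂E₂)].
|α₁ − α₂|·ΔT = 15.5×10⁻⁶ × 169 = 0.00262.
1/(A₁E₁) + 1/(A₂E₂) = 1/(2450×30×10³) + 1/(200×45×10³) = 1.247×10⁻⁷ N⁻¹.
P = 0.00262 / 1.247×10⁻⁷ = 21000 N = 21 kN.
σ_{concrete} = P/A₁ = 21000/2450 = 8.573 MPa, compressive.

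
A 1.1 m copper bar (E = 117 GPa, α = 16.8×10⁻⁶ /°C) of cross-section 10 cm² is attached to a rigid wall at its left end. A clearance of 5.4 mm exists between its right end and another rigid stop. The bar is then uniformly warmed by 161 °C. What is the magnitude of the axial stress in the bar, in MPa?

Free thermal elongation = αΔT L = 16.8×10⁻⁶ × 161 × 1100 = 2.975 mm.
This is smaller than the 5.4 mm clearance, so the bar expands freely without reaching the stop — the stress is zero.

σ ≈ 0 MPa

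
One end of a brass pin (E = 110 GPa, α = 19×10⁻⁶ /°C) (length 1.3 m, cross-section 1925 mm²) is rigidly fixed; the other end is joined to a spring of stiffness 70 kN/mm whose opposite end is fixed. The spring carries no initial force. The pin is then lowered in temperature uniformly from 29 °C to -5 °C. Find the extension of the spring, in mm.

If the spring were absent the pin would shorten by αΔT L = 19×10⁻⁶ × 34 × 1300 = 0.8398 mm.
Let P be the tensile force in the spring. The pin extends elastically by PL/(AE) and the spring stretches by P/k; together these equal δ_free.
P [ L/(AE) + 1/k ] = δ_free → P [ 1300/(1925×110×10³) + 1/(70×10³) ] = 0.8398.
P = 0.8398 / 2.043×10⁻⁵ = 41120 N.
Spring extension = P/k = 41120/(70×10³) = 0.5874 mm.

δ ≈ 0.587 mm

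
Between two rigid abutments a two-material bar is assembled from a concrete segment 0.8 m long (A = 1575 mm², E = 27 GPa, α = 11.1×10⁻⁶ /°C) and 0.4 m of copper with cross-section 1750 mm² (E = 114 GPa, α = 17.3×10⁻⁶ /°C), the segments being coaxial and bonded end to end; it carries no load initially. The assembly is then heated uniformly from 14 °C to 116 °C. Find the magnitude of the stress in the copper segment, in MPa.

With the walls removed the bar would change length by δ_free = Σ αᵢΔT Lᵢ = 11.1×10⁻⁶×102×800 + 17.3×10⁻⁶×102×400 = 1.612 mm.
The walls prevent any net length change, so an axial force P (same in every segment) develops. Compatibility: P · Σ Lᵢ/(AᵢEᵢ) = δ_free.
Σ Lᵢ/(AᵢEᵢ) = 800/(1575×27×10³) + 400/(1750×114×10³) = 2.082×10⁻⁵ mm/N.
Hence P = δ_free / Σ(L/AE) = 1.612/2.082×10⁻⁵ = 77.42 kN (compressive).
σ_{copper} = P / A = 77420 / 1750 = 44.24 MPa.

σ ≈ 44.2 MPa (compressive)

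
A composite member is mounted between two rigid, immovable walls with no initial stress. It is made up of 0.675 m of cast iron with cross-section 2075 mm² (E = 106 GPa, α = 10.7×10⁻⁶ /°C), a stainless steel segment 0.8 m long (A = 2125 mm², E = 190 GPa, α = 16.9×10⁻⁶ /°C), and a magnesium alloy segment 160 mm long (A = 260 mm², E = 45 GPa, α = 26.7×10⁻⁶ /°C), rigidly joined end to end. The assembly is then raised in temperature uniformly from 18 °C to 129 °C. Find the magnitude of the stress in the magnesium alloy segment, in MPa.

If the supports were absent, the total length change would be Σ αᵢΔT Lᵢ = 10.7×10⁻⁶×111×675 + 16.9×10⁻⁶×111×800 + 26.7×10⁻⁶×111×160 = 2.777 mm.
Since the ends are fixed, an axial force P builds up, equal in every segment, with P · Σ Lᵢ/(AᵢEᵢ) = δ_free.
The series flexibility is Σ Lᵢ/(AᵢEᵢ) = 675/(2075×106×10³) + 800/(2125×190×10³) + 160/(260×45×10³) = 1.873×10⁻⁵ mm/N.
So P = 2.777 / 1.873×10⁻⁵ = 148.3 kN, compressive.
σ_{magnesium alloy} = P / A = 148300 / 260 = 570.3 MPa.

σ ≈ 570 MPa (compressive)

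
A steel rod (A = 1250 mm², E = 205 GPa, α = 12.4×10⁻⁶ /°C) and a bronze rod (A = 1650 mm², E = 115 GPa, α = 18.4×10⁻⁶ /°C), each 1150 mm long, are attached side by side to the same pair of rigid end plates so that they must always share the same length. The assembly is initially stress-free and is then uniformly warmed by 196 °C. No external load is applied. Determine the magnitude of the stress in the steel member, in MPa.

σ ≈ 103 MPa (tensile)

Equilibrium of a rigid end plate with no external load gives equal and opposite internal forces ±P in the two members. Since α_{bronze} > α_{steel}, heating drives the bronze into compression and the steel into tension.
Setting the final lengths equal and cancelling L: (α₁ − α₂)ΔT = P/(A₁E₁) + P/(A₂E₂).
|α₁ − α₂|·ΔT = 6×10⁻⁶ × 196 = 0.001176.
1/(A₁E₁) + 1/(A₂E₂) = 1/(1250×205×10³) + 1/(1650×115×10³) = 9.173×10⁻⁹ N⁻¹.
P = 0.001176 / 9.173×10⁻⁹ = 128200 N = 128.2 kN.
σ_{steel} = P/A₁ = 128200/1250 = 102.6 MPa, tensile.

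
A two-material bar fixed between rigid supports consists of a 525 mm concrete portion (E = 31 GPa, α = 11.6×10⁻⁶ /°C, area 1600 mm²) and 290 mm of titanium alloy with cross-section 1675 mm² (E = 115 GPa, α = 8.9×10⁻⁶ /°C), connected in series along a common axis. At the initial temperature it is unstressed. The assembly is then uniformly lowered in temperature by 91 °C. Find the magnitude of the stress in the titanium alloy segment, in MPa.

If the supports were absent, the total length change would be Σ αᵢΔT Lᵢ = 11.6×10⁻⁶×91×525 + 8.9×10⁻⁶×91×290 = 0.7891 mm.
Since the ends are fixed, an axial force P builds up, equal in every segment, with P · Σ Lᵢ/(AᵢEᵢ) = δ_free.
Σ Lᵢ/(AᵢEᵢ) = 525/(1600×31×10³) + 290/(1675×115×10³) = 1.209×10⁻⁵ mm/N.
So P = 0.7891 / 1.209×10⁻⁵ = 65.26 kN, tensile.
σ_{titanium alloy} = P / A = 65260 / 1675 = 38.96 MPa.

σ ≈ 39 MPa (tensile)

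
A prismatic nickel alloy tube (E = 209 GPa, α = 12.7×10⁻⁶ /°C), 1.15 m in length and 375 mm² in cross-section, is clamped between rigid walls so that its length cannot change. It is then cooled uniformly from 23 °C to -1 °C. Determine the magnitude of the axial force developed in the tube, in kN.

P ≈ 23.9 kN (tensile)

Full restraint means ε = 0, so the stress is σ = EαΔT = 209×10³ × 12.7×10⁻⁶ × 24 = 63.7 MPa.
P = AEαΔT = 375 × 209×10³ × 12.7×10⁻⁶ × 24 = 23.89 kN (tensile).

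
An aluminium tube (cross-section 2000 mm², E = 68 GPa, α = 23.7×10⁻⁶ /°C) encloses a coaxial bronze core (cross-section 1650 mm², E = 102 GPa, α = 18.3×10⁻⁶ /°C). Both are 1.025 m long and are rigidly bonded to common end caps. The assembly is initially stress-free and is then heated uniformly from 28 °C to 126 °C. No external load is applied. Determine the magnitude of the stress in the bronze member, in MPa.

σ ≈ 24.1 MPa (tensile)

The aluminium has the larger α, so on heating it would change length more than the bronze if both were free. The rigid plates force a common final length, so the aluminium is put into compression and the bronze into tension, with equal and opposite forces P (no external load).
Equating the net (thermal + elastic) strains gives |α₁ − α₂|·ΔT = P·[1/(A₁E₁) + 1/(A₂E₂)].
|α₁ − α₂|·ΔT = 5.4×10⁻⁶ × 98 = 0.0005292.
1/(A₁E₁) + 1/(A₂E₂) = 1/(2000×68×10³) + 1/(1650×102×10³) = 1.329×10⁻⁸ N⁻¹.
So P = 0.0005292 / 1.329×10⁻⁸ = 39.81 kN.
σ_{bronze} = P/A₂ = 39810/1650 = 24.12 MPa, tensile.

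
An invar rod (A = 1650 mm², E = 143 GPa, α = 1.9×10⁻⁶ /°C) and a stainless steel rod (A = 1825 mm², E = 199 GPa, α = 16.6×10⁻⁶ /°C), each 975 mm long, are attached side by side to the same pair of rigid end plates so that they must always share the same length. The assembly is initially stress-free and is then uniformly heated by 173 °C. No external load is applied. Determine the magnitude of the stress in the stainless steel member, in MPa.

The stainless steel has the larger α, so on heating it would change length more than the invar if both were free. The rigid plates force a common final length, so the stainless steel is put into compression and the invar into tension, with equal and opposite forces P (no external load).
Setting the final lengths equal and cancelling L: (α₁ − α₂)ΔT = P/(A₁E₁) + P/(A₂E₂).
|α₁ − α₂|·ΔT = 14.7×10⁻⁶ × 173 = 0.002543.
1/(A₁E₁) + 1/(A₂E₂) = 1/(1650×143×10³) + 1/(1825×199×10³) = 6.992×10⁻⁹ N⁻¹.
So P = 0.002543 / 6.992×10⁻⁹ = 363.7 kN.
σ_{stainless steel} = P/A₂ = 363700/1825 = 199.3 MPa, compressive.

σ ≈ 199 MPa (compressive)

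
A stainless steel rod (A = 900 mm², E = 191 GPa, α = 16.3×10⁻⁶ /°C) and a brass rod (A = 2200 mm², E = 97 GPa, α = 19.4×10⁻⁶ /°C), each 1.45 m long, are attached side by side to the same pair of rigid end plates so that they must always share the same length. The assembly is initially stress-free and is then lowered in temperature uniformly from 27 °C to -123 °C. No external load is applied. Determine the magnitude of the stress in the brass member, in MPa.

The brass has the larger α, so on cooling it would change length more than the stainless steel if both were free. The rigid plates force a common final length, so the brass is put into tension and the stainless steel into compression, with equal and opposite forces P (no external load).
Compatibility of the two members (thermal + elastic change equal): (α₁ − α₂)ΔT = P·[1/(A₁E₁) + 1/(A₂E₂)].
|α₁ − α₂|·ΔT = 3.1×10⁻⁶ × 150 = 0.000465.
1/(A₁E₁) + 1/(A₂E₂) = 1/(900×191×10³) + 1/(2200×97×10³) = 1.05×10⁻⁸ N⁻¹.
P = 0.000465 / 1.05×10⁻⁸ = 44270 N = 44.27 kN.
σ_{brass} = P/A₂ = 44270/2200 = 20.12 MPa, tensile.

σ ≈ 20.1 MPa (tensile)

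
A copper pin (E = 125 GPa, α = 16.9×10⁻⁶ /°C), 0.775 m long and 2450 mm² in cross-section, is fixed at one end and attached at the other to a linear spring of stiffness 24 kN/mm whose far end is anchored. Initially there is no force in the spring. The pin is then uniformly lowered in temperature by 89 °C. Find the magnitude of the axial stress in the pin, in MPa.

σ ≈ 10.8 MPa (tensile)

The unrestrained thermal change is αΔT L = 16.9×10⁻⁶ × 89 × 775 = 1.166 mm.
With a force P in the spring, the elastic change of the pin is PL/(AE) and that of the spring is P/k; compatibility requires their sum to equal δ_free.
So P = δ_free / [L/(AE) + 1/k] = 1.166 / [ 775/(2450×125×10³) + 1/(24×10³) ].
P = 1.166 / 4.42×10⁻⁵ = 26370 N.
σ = P/A = 26370/2450 = 10.77 MPa.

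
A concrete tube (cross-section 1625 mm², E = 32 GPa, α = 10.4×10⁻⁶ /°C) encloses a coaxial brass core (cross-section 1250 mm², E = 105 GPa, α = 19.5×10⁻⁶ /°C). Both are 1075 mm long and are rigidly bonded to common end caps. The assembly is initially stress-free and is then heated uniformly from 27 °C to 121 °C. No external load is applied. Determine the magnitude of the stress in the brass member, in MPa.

σ ≈ 25.5 MPa (compressive)

Equilibrium of a rigid end plate with no external load gives equal and opposite internal forces ±P in the two members. Since α_{brass} > α_{concrete}, heating drives the brass into compression and the concrete into tension.
Compatibility of the two members (thermal + elastic change equal): (α₁ − α₂)ΔT = P·[1/(A₁E₁) + 1/(A₂E₂)].
|α₁ − α₂|·ΔT = 9.1×10⁻⁶ × 94 = 0.0008554.
1/(A₁E₁) + 1/(A₂E₂) = 1/(1625×32×10³) + 1/(1250×105×10³) = 2.685×10⁻⁸ N⁻¹.
P = 0.0008554 / 2.685×10⁻⁸ = 31860 N = 31.86 kN.
σ_{brass} = P/A₂ = 31860/1250 = 25.49 MPa, compressive.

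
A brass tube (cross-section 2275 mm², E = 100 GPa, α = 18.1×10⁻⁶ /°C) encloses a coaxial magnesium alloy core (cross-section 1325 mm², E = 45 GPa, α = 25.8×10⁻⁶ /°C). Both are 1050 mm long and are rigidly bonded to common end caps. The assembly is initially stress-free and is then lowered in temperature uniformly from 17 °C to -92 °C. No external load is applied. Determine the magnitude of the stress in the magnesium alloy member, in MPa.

σ ≈ 29.9 MPa (tensile)

Both members must finish at the same length. With the larger α, the magnesium alloy tends to over-contract; the plates restrain it, putting the magnesium alloy in tension and the brass in compression. With no external load the two internal forces are equal and opposite, magnitude P.
Setting the final lengths equal and cancelling L: (α₁ − α₂)ΔT = P/(A₁E₁) + P/(A₂E₂).
|α₁ − α₂|·ΔT = 7.7×10⁻⁶ × 109 = 0.0008393.
1/(A₁E₁) + 1/(A₂E₂) = 1/(2275×100×10³) + 1/(1325×45×10³) = 2.117×10⁻⁸ N⁻¹.
P = 0.0008393 / 2.117×10⁻⁸ = 39650 N = 39.65 kN.
σ_{magnesium alloy} = P/A₂ = 39650/1325 = 29.93 MPa, tensile.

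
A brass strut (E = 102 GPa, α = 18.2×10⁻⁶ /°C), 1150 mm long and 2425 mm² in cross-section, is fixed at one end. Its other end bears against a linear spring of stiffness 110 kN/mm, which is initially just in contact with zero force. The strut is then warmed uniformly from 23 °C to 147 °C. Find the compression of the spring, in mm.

If the spring were absent the strut would lengthen by αΔT L = 18.2×10⁻⁶ × 124 × 1150 = 2.595 mm.
Let P be the compressive force at the spring. The strut shortens elastically by PL/(AE) and the spring compresses by P/k; together these equal δ_free.
So P = δ_free / [L/(AE) + 1/k] = 2.595 / [ 1150/(2425×102×10³) + 1/(110×10³) ].
P = 2.595 / 1.374×10⁻⁵ = 188900 N.
Spring compression = P/k = 188900/(110×10³) = 1.717 mm.

δ ≈ 1.72 mm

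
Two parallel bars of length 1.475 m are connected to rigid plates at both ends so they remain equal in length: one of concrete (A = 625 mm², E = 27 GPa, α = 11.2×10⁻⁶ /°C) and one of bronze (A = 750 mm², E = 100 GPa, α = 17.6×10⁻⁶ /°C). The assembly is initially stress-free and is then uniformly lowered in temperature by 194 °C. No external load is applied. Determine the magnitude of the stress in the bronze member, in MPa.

Both members must finish at the same length. With the larger α, the bronze tends to over-contract; the plates restrain it, putting the bronze in tension and the concrete in compression. With no external load the two internal forces are equal and opposite, magnitude P.
Compatibility of the two members (thermal + elastic change equal): (α₁ − α₂)ΔT = P·[1/(A₁E₁) + 1/(A₂E₂)].
|α₁ − α₂|·ΔT = 6.4×10⁻⁶ × 194 = 0.001242.
1/(A₁E₁) + 1/(A₂E₂) = 1/(625×27×10³) + 1/(750×100×10³) = 7.259×10⁻⁸ N⁻¹.
So P = 0.001242 / 7.259×10⁻⁸ = 17.1 kN.
σ_{bronze} = P/A₂ = 17100/750 = 22.8 MPa, tensile.

σ ≈ 22.8 MPa (tensile)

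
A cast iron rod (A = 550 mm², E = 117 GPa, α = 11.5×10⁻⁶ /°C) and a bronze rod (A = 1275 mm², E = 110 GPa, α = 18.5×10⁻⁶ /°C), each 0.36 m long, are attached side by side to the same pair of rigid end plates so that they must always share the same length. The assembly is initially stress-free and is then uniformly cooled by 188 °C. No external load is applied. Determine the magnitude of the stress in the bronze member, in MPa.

Both members must finish at the same length. With the larger α, the bronze tends to over-contract; the plates restrain it, putting the bronze in tension and the cast iron in compression. With no external load the two internal forces are equal and opposite, magnitude P.
Equating the net (thermal + elastic) strains gives |α₁ − α₂|·ΔT = P·[1/(A₁E₁) + 1/(A₂E₂)].
|α₁ − α₂|·ΔT = 7×10⁻⁶ × 188 = 0.001316.
1/(A₁E₁) + 1/(A₂E₂) = 1/(550×117×10³) + 1/(1275×110×10³) = 2.267×10⁻⁸ N⁻¹.
P = 0.001316 / 2.267×10⁻⁸ = 58050 N = 58.05 kN.
σ_{bronze} = P/A₂ = 58050/1275 = 45.53 MPa, tensile.

σ ≈ 45.5 MPa (tensile)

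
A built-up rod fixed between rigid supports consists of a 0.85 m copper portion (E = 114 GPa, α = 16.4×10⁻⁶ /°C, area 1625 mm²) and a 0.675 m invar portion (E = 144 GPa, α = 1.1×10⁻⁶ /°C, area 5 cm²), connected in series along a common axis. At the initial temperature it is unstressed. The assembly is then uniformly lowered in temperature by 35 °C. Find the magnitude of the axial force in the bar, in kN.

With the walls removed the bar would change length by δ_free = Σ αᵢΔT Lᵢ = 16.4×10⁻⁶×35×850 + 1.1×10⁻⁶×35×675 = 0.5139 mm.
The walls prevent any net length change, so an axial force P (same in every segment) develops. Compatibility: P · Σ Lᵢ/(AᵢEᵢ) = δ_free.
Σ Lᵢ/(AᵢEᵢ) = 850/(1625×114×10³) + 675/(500×144×10³) = 1.396×10⁻⁵ mm/N.
P = 0.5139 / 1.396×10⁻⁵ = 36800 N = 36.8 kN, tensile.

P ≈ 36.8 kN (tensile)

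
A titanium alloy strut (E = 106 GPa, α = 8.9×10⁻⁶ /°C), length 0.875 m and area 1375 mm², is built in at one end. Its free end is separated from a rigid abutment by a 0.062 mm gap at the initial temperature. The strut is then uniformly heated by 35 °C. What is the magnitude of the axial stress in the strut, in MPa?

σ ≈ 25.5 MPa (compressive)

If the wall were absent the strut would grow by αΔT L = 8.9×10⁻⁶ × 35 × 875 = 0.2726 mm.
This exceeds the 0.062 mm gap, so the wall pushes back. The portion of expansion that must be recovered elastically is δ_free − gap = 0.2726 − 0.062 = 0.2106 mm.
Compatibility: PL/(AE) = 0.2106 mm, so σ = P/A = E × (0.2106/875) = 25.51 MPa.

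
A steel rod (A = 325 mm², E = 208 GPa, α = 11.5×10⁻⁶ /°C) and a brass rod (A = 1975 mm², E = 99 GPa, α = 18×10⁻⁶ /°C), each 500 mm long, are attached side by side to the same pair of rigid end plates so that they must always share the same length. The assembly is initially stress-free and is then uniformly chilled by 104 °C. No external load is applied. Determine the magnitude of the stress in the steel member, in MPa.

σ ≈ 104 MPa (compressive)

Both members must finish at the same length. With the larger α, the brass tends to over-contract; the plates restrain it, putting the brass in tension and the steel in compression. With no external load the two internal forces are equal and opposite, magnitude P.
Setting the final lengths equal and cancelling L: (α₁ − α₂)ΔT = P/(A₁E₁) + P/(A₂E₂).
|α₁ − α₂|·ΔT = 6.5×10⁻⁶ × 104 = 0.000676.
1/(A₁E₁) + 1/(A₂E₂) = 1/(325×208×10³) + 1/(1975×99×10³) = 1.991×10⁻⁸ N⁻¹.
So P = 0.000676 / 1.991×10⁻⁸ = 33.96 kN.
σ_{steel} = P/A₁ = 33960/325 = 104.5 MPa, compressive.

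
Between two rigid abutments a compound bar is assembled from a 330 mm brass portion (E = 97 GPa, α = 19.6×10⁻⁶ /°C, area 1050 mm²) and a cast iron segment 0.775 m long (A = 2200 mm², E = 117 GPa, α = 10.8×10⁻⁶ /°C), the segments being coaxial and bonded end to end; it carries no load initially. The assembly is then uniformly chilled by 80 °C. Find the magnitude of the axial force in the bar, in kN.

P ≈ 190 kN (tensile)

With the walls removed the bar would change length by δ_free = Σ αᵢΔT Lᵢ = 19.6×10⁻⁶×80×330 + 10.8×10⁻⁶×80×775 = 1.187 mm.
Since the ends are fixed, an axial force P builds up, equal in every segment, with P · Σ Lᵢ/(AᵢEᵢ) = δ_free.
The series flexibility is Σ Lᵢ/(AᵢEᵢ) = 330/(1050×97×10³) + 775/(2200×117×10³) = 6.251×10⁻⁶ mm/N.
Hence P = δ_free / Σ(L/AE) = 1.187/6.251×10⁻⁶ = 189.9 kN (tensile).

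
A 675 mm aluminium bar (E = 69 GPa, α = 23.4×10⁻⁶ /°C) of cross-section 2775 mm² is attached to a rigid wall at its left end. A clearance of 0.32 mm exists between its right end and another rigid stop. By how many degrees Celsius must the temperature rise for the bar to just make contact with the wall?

ΔT ≈ 20.3 °C

Contact occurs when the free expansion equals the gap: αΔT L = 0.32 mm.
So ΔT = g/(αL) = 0.32/(23.4×10⁻⁶ × 675) = 20.26 °C.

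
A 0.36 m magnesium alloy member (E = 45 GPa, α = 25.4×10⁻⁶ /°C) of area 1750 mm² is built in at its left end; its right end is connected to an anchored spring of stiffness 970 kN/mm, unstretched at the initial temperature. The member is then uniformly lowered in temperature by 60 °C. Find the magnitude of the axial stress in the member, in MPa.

If the spring were absent the member would shorten by αΔT L = 25.4×10⁻⁶ × 60 × 360 = 0.5486 mm.
With a force P in the spring, the elastic change of the member is PL/(AE) and that of the spring is P/k; compatibility requires their sum to equal δ_free.
So P = δ_free / [L/(AE) + 1/k] = 0.5486 / [ 360/(1750×45×10³) + 1/(970×10³) ].
P = 0.5486 / 5.602×10⁻⁶ = 97930 N.
σ = P/A = 97930/1750 = 55.96 MPa.

σ ≈ 56 MPa (tensile)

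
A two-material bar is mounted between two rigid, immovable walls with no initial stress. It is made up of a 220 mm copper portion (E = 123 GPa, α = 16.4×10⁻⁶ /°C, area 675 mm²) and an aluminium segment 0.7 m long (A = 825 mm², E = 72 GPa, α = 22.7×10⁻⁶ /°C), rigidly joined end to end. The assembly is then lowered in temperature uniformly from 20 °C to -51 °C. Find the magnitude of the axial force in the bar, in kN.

P ≈ 95.9 kN (tensile)

If the supports were absent, the total length change would be Σ αᵢΔT Lᵢ = 16.4×10⁻⁶×71×220 + 22.7×10⁻⁶×71×700 = 1.384 mm.
The rigid supports impose zero overall length change; the single axial force P common to all segments must satisfy P Σ Lᵢ/(AᵢEᵢ) = δ_free.
The series flexibility is Σ Lᵢ/(AᵢEᵢ) = 220/(675×123×10³) + 700/(825×72×10³) = 1.443×10⁻⁵ mm/N.
Hence P = δ_free / Σ(L/AE) = 1.384/1.443×10⁻⁵ = 95.91 kN (tensile).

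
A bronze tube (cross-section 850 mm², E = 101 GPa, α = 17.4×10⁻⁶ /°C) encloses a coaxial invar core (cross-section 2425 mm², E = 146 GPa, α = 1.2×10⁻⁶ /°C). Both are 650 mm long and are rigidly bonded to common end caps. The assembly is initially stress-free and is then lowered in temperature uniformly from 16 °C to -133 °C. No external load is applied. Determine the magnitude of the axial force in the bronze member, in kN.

P ≈ 167 kN (tensile in the bronze)

The bronze has the larger α, so on cooling it would change length more than the invar if both were free. The rigid plates force a common final length, so the bronze is put into tension and the invar into compression, with equal and opposite forces P (no external load).
Compatibility of the two members (thermal + elastic change equal): (α₁ − α₂)ΔT = P·[1/(A₁E₁) + 1/(A₂E₂)].
|α₁ − α₂|·ΔT = 16.2×10⁻⁶ × 149 = 0.002414.
1/(A₁E₁) + 1/(A₂E₂) = 1/(850×101×10³) + 1/(2425×146×10³) = 1.447×10⁻⁸ N⁻¹.
So P = 0.002414 / 1.447×10⁻⁸ = 166.8 kN.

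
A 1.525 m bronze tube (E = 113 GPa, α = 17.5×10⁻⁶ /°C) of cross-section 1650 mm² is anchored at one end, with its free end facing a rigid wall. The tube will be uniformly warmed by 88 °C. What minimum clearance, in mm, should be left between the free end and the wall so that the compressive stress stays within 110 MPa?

g ≈ 0.864 mm

With no wall the tube would lengthen by αΔT L = 17.5×10⁻⁶ × 88 × 1525 = 2.349 mm.
A stress of 110 MPa corresponds to the wall pushing the tube back by σL/E = 110×1525/(113×10³) = 1.485 mm.
So the gap has to take up the difference, g_min = δ_free − σL/E = 2.349 − 1.485 = 0.864 mm.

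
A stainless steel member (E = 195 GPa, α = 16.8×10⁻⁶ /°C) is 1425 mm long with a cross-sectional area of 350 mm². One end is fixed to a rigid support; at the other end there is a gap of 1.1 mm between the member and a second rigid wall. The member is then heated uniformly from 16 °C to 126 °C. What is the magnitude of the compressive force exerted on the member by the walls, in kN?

Free thermal elongation = αΔT L = 16.8×10⁻⁶ × 110 × 1425 = 2.633 mm.
The gap closes (δ_free > 1.1 mm) and the wall then resists a further 2.633 − 1.1 = 1.533 mm of expansion.
Compatibility: PL/(AE) = 1.533 mm, so σ = P/A = E × (1.533/1425) = 209.8 MPa.
P = σA = 209.8 × 350 = 73.44 kN.

P ≈ 73.4 kN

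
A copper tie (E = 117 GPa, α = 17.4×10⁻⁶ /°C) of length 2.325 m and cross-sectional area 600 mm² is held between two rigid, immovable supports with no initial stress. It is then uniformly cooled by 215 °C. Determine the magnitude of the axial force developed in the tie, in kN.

P ≈ 263 kN (tensile)

Full restraint means ε = 0, so the stress is σ = EαΔT = 117×10³ × 17.4×10⁻⁶ × 215 = 437.7 MPa.
Then P = σA = 437.7 × 600 mm² = 262.6 kN, tensile.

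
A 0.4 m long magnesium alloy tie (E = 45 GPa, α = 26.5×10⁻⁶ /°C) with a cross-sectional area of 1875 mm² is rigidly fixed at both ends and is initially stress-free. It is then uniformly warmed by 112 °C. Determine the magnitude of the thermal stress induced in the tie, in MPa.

σ ≈ 134 MPa (compressive)

Because both ends are immovable the net strain is zero, and the suppressed thermal strain is αΔT = 26.5×10⁻⁶ × 112 = 2968×10⁻⁶.
The stress required to suppress this strain is σ = Eε = 45×10³ × 2968×10⁻⁶ = 133.6 MPa, compressive since the tie is trying to expand.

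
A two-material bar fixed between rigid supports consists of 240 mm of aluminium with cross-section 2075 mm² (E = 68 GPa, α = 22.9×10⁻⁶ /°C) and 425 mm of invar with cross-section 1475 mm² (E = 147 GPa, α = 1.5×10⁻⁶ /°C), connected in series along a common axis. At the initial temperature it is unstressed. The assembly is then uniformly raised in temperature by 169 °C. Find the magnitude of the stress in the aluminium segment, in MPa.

With the walls removed the bar would change length by δ_free = Σ αᵢΔT Lᵢ = 22.9×10⁻⁶×169×240 + 1.5×10⁻⁶×169×425 = 1.037 mm.
The rigid supports impose zero overall length change; the single axial force P common to all segments must satisfy P Σ Lᵢ/(AᵢEᵢ) = δ_free.
The series flexibility is Σ Lᵢ/(AᵢEᵢ) = 240/(2075×68×10³) + 425/(1475×147×10³) = 3.661×10⁻⁶ mm/N.
So P = 1.037 / 3.661×10⁻⁶ = 283.1 kN, compressive.
σ_{aluminium} = P / A = 283100 / 2075 = 136.5 MPa.

σ ≈ 136 MPa (compressive)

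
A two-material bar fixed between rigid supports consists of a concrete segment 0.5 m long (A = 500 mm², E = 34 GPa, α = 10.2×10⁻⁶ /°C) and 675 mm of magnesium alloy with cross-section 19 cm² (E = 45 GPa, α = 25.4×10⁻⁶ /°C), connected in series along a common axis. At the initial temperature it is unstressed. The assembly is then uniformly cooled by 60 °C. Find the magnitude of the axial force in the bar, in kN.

P ≈ 35.8 kN (tensile)

With the walls removed the bar would change length by δ_free = Σ αᵢΔT Lᵢ = 10.2×10⁻⁶×60×500 + 25.4×10⁻⁶×60×675 = 1.335 mm.
Since the ends are fixed, an axial force P builds up, equal in every segment, with P · Σ Lᵢ/(AᵢEᵢ) = δ_free.
Σ Lᵢ/(AᵢEᵢ) = 500/(500×34×10³) + 675/(1900×45×10³) = 3.731×10⁻⁵ mm/N.
So P = 1.335 / 3.731×10⁻⁵ = 35.78 kN, tensile.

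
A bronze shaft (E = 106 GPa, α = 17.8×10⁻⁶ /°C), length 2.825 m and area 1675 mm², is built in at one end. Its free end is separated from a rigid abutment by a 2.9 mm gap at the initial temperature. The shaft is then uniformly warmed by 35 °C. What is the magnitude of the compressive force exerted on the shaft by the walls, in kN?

If the wall were absent the shaft would grow by αΔT L = 17.8×10⁻⁶ × 35 × 2825 = 1.76 mm.
This is smaller than the 2.9 mm clearance, so the shaft expands freely without reaching the stop — the stress is zero.

P ≈ 0 kN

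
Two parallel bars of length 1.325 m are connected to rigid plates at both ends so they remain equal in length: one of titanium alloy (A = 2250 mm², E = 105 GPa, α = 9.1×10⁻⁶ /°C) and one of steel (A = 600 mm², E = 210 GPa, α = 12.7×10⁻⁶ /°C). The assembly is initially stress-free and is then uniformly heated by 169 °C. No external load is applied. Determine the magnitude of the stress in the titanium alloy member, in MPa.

Equilibrium of a rigid end plate with no external load gives equal and opposite internal forces ±P in the two members. Since α_{steel} > α_{titanium alloy}, heating drives the steel into compression and the titanium alloy into tension.
Compatibility of the two members (thermal + elastic change equal): (α₁ − α₂)ΔT = P·[1/(A₁E₁) + 1/(A₂E₂)].
|α₁ − α₂|·ΔT = 3.6×10⁻⁶ × 169 = 0.0006084.
1/(A₁E₁) + 1/(A₂E₂) = 1/(2250×105×10³) + 1/(600×210×10³) = 1.217×10⁻⁸ N⁻¹.
P = 0.0006084 / 1.217×10⁻⁸ = 49990 N = 49.99 kN.
σ_{titanium alloy} = P/A₁ = 49990/2250 = 22.22 MPa, tensile.

σ ≈ 22.2 MPa (tensile)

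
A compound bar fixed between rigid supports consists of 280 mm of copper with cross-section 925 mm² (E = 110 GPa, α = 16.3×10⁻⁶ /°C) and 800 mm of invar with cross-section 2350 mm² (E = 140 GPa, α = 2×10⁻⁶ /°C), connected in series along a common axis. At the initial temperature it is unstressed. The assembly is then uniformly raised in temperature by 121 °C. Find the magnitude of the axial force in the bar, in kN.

Free thermal expansion of the whole bar: Σ αᵢΔT Lᵢ = 16.3×10⁻⁶×121×280 + 2×10⁻⁶×121×800 = 0.7458 mm.
The rigid supports impose zero overall length change; the single axial force P common to all segments must satisfy P Σ Lᵢ/(AᵢEᵢ) = δ_free.
The series flexibility is Σ Lᵢ/(AᵢEᵢ) = 280/(925×110×10³) + 800/(2350×140×10³) = 5.183×10⁻⁶ mm/N.
P = 0.7458 / 5.183×10⁻⁶ = 143900 N = 143.9 kN, compressive.

P ≈ 144 kN (compressive)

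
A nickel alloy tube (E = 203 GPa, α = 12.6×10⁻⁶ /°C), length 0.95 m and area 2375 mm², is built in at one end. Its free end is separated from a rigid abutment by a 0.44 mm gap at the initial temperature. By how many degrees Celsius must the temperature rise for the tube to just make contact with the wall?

ΔT ≈ 36.8 °C

The gap closes when αΔT L = 0.44 mm, since the tube is still unstressed at that instant.
So ΔT = g/(αL) = 0.44/(12.6×10⁻⁶ × 950) = 36.76 °C.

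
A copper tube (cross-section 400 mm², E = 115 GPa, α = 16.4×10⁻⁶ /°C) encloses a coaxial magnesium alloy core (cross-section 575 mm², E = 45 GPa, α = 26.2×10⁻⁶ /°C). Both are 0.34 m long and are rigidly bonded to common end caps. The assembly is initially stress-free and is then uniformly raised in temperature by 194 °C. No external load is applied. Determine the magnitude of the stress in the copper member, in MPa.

The magnesium alloy has the larger α, so on heating it would change length more than the copper if both were free. The rigid plates force a common final length, so the magnesium alloy is put into compression and the copper into tension, with equal and opposite forces P (no external load).
Setting the final lengths equal and cancelling L: (α₁ − α₂)ΔT = P/(A₁E₁) + P/(A₂E₂).
|α₁ − α₂|·ΔT = 9.8×10⁻⁶ × 194 = 0.001901.
1/(A₁E₁) + 1/(A₂E₂) = 1/(400×115×10³) + 1/(575×45×10³) = 6.039×10⁻⁸ N⁻¹.
P = 0.001901 / 6.039×10⁻⁸ = 31480 N = 31.48 kN.
σ_{copper} = P/A₁ = 31480/400 = 78.71 MPa, tensile.

σ ≈ 78.7 MPa (tensile)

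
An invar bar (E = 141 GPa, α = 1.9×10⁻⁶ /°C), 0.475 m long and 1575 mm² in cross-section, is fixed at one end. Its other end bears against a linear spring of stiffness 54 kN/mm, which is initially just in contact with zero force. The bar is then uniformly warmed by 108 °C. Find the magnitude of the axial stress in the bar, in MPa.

The unrestrained thermal change is αΔT L = 1.9×10⁻⁶ × 108 × 475 = 0.09747 mm.
With a force P in the spring, the elastic change of the bar is PL/(AE) and that of the spring is P/k; compatibility requires their sum to equal δ_free.
So P = δ_free / [L/(AE) + 1/k] = 0.09747 / [ 475/(1575×141×10³) + 1/(54×10³) ].
P = 0.09747 / 2.066×10⁻⁵ = 4718 N.
σ = P/A = 4718/1575 = 2.996 MPa.

σ ≈ 3 MPa (compressive)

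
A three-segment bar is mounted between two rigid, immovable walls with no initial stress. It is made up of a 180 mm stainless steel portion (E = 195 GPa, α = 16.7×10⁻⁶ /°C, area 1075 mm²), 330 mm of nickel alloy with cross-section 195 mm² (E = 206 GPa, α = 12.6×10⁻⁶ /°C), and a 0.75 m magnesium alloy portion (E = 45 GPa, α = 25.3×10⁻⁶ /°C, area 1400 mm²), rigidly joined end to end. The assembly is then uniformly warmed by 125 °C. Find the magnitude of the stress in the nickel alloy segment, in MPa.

σ ≈ 799 MPa (compressive)

If the supports were absent, the total length change would be Σ αᵢΔT Lᵢ = 16.7×10⁻⁶×125×180 + 12.6×10⁻⁶×125×330 + 25.3×10⁻⁶×125×750 = 3.267 mm.
Since the ends are fixed, an axial force P builds up, equal in every segment, with P · Σ Lᵢ/(AᵢEᵢ) = δ_free.
Σ Lᵢ/(AᵢEᵢ) = 180/(1075×195×10³) + 330/(195×206×10³) + 750/(1400×45×10³) = 2.098×10⁻⁵ mm/N.
Hence P = δ_free / Σ(L/AE) = 3.267/2.098×10⁻⁵ = 155.7 kN (compressive).
σ_{nickel alloy} = P / A = 155700 / 195 = 798.7 MPa.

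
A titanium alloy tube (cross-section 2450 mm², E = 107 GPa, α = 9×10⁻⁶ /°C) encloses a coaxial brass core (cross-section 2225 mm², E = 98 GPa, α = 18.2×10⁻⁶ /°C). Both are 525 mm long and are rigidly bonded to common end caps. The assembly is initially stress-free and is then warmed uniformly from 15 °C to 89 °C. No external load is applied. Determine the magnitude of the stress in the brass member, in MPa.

Equilibrium of a rigid end plate with no external load gives equal and opposite internal forces ±P in the two members. Since α_{brass} > α_{titanium alloy}, heating drives the brass into compression and the titanium alloy into tension.
Equating the net (thermal + elastic) strains gives |α₁ − α₂|·ΔT = P·[1/(A₁E₁) + 1/(A₂E₂)].
|α₁ − α₂|·ΔT = 9.2×10⁻⁶ × 74 = 0.0006808.
1/(A₁E₁) + 1/(A₂E₂) = 1/(2450×107×10³) + 1/(2225×98×10³) = 8.401×10⁻⁹ N⁻¹.
P = 0.0006808 / 8.401×10⁻⁹ = 81040 N = 81.04 kN.
σ_{brass} = P/A₂ = 81040/2225 = 36.42 MPa, compressive.

σ ≈ 36.4 MPa (compressive)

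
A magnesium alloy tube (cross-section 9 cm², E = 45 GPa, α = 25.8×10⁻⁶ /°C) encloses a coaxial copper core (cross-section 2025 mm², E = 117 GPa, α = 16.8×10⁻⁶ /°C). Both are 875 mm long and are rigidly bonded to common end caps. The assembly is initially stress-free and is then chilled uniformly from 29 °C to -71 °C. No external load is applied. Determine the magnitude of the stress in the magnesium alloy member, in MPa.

σ ≈ 34.6 MPa (tensile)

Both members must finish at the same length. With the larger α, the magnesium alloy tends to over-contract; the plates restrain it, putting the magnesium alloy in tension and the copper in compression. With no external load the two internal forces are equal and opposite, magnitude P.
Equating the net (thermal + elastic) strains gives |α₁ − α₂|·ΔT = P·[1/(A₁E₁) + 1/(A₂E₂)].
|α₁ − α₂|·ΔT = 9×10⁻⁶ × 100 = 0.0009.
1/(A₁E₁) + 1/(A₂E₂) = 1/(900×45×10³) + 1/(2025×117×10³) = 2.891×10⁻⁸ N⁻¹.
P = 0.0009 / 2.891×10⁻⁸ = 31130 N = 31.13 kN.
σ_{magnesium alloy} = P/A₁ = 31130/900 = 34.59 MPa, tensile.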